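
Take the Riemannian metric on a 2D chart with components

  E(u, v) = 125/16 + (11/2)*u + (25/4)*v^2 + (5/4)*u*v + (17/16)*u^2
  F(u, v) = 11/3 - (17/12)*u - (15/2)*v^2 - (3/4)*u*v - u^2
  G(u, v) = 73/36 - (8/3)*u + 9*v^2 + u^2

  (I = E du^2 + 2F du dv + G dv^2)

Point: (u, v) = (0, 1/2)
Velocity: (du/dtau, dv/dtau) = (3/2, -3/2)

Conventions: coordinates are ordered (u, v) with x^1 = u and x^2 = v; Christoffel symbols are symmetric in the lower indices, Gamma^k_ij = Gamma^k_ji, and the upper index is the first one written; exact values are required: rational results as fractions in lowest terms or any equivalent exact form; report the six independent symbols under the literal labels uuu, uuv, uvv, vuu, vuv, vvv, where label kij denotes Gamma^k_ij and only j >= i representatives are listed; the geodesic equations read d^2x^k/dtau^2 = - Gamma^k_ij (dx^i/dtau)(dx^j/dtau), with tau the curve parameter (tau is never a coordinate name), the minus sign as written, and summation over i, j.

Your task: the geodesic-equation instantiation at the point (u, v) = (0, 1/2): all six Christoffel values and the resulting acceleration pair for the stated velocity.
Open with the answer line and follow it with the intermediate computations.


Answer: Gamma_uuu = 12620/21251, Gamma_uuv = 9076/21251, Gamma_uvv = -59516/63753, Gamma_vuu = -59421/42502, Gamma_vuv = -10425/21251, Gamma_vvv = 30664/21251; accelerations (d^2u/dtau^2, d^2v/dtau^2) = (57084/21251, -392463/170008)

E = 75/8, F = 43/24, G = 77/18 at the point
E_u = 49/8, E_v = 25/4, F_u = -43/24, F_v = -15/2, G_u = -8/3, G_v = 9
EG - F^2 = 21251/576;  g^inv = (576/21251) * [[77/18, -43/24], [-43/24, 75/8]]
first-kind symbols [ij,l] = (1/2)(d_i g_jl + d_j g_il - d_l g_ij): [uu,u] = E_u/2 = 49/16, [uu,v] = F_u - E_v/2 = -59/12, [uv,u] = E_v/2 = 25/8, [uv,v] = G_u/2 = -4/3, [vv,u] = F_v - G_u/2 = -37/6, [vv,v] = G_v/2 = 9/2
Gamma^u_ij = (G*[ij,u] - F*[ij,v])/(EG - F^2), Gamma^v_ij = (E*[ij,v] - F*[ij,u])/(EG - F^2)
Gamma_uuu = 12620/21251, Gamma_uuv = 9076/21251, Gamma_uvv = -59516/63753, Gamma_vuu = -59421/42502, Gamma_vuv = -10425/21251, Gamma_vvv = 30664/21251
d^2u/dtau^2 = -(Gamma_uuu*(3/2)^2 + 2*Gamma_uuv*(3/2)*(-3/2) + Gamma_uvv*(-3/2)^2) = 57084/21251
d^2v/dtau^2 = -(Gamma_vuu*(3/2)^2 + 2*Gamma_vuv*(3/2)*(-3/2) + Gamma_vvv*(-3/2)^2) = -392463/170008


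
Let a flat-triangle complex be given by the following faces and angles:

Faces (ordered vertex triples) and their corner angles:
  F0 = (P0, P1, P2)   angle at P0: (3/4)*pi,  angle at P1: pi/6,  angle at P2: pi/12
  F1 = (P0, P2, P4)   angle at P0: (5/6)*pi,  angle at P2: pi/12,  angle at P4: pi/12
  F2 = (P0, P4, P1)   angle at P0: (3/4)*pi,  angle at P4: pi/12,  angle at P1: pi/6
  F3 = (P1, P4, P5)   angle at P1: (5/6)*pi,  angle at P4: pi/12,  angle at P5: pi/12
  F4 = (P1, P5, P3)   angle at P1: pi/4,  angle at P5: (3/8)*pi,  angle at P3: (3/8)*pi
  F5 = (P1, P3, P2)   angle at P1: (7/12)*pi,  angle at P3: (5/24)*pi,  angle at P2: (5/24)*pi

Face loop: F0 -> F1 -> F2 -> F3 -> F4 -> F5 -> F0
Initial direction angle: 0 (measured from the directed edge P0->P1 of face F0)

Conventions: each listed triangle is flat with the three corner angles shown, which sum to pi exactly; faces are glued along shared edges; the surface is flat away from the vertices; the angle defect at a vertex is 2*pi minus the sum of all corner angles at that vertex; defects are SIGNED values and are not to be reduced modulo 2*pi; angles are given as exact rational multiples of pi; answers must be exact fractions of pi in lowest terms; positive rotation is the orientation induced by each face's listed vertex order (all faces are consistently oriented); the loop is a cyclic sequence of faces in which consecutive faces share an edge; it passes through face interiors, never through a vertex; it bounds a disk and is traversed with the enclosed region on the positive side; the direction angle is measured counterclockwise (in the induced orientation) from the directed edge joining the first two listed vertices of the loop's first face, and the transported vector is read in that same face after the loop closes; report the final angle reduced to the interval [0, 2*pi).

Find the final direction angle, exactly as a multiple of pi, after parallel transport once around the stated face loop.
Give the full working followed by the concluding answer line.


enclosed vertex P0: corner angles sum to (7/3)*pi, defect = 2*pi - (7/3)*pi = -pi/3
enclosed vertex P1: corner angles sum to 2*pi, defect = 2*pi - 2*pi = 0
final direction = starting direction + enclosed defect total, reduced mod 2*pi (induced orientation)
final angle = 0 - pi/3 = (5/3)*pi (mod 2*pi)

Answer: final direction angle = (5/3)*pi


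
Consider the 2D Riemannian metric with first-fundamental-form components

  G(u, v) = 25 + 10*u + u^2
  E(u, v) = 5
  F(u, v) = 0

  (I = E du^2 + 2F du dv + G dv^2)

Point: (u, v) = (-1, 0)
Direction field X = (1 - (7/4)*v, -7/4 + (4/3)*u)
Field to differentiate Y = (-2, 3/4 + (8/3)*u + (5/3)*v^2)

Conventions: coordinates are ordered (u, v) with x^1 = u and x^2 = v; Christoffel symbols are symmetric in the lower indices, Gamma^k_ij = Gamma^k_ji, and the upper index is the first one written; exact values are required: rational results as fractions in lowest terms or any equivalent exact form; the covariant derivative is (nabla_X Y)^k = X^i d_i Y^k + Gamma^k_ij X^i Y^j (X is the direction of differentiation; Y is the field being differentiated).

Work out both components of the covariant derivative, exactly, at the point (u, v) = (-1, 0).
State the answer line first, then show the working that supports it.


Answer: (nabla_X Y)^u = -851/180, (nabla_X Y)^v = 179/48

E = 5, F = 0, G = 16 at the point
E_u = 0, E_v = 0, F_u = 0, F_v = 0, G_u = 8, G_v = 0
EG - F^2 = 80;  g^inv = (1/80) * [[16, 0], [0, 5]]
first-kind symbols [ij,l] = (1/2)(d_i g_jl + d_j g_il - d_l g_ij): [uu,u] = E_u/2 = 0, [uu,v] = F_u - E_v/2 = 0, [uv,u] = E_v/2 = 0, [uv,v] = G_u/2 = 4, [vv,u] = F_v - G_u/2 = -4, [vv,v] = G_v/2 = 0
Gamma^u_ij = (G*[ij,u] - F*[ij,v])/(EG - F^2), Gamma^v_ij = (E*[ij,v] - F*[ij,u])/(EG - F^2)
Gamma_uuu = 0, Gamma_uuv = 0, Gamma_uvv = -4/5, Gamma_vuu = 0, Gamma_vuv = 1/4, Gamma_vvv = 0
X = (1, -37/12), Y = (-2, -23/12) at the point


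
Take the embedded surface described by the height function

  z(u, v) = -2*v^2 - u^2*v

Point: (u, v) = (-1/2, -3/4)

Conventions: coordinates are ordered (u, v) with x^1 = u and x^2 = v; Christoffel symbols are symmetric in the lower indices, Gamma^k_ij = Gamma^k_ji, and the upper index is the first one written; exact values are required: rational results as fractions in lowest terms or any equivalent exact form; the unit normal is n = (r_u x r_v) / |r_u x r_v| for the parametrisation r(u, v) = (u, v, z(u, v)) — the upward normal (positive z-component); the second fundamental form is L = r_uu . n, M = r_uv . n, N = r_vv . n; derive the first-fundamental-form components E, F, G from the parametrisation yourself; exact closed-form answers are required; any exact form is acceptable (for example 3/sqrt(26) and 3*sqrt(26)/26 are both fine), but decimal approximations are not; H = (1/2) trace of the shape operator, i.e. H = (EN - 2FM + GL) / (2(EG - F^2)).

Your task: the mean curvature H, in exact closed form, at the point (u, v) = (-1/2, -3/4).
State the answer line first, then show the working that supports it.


Answer: H = 343*sqrt(146)/21316

z_u = -3/4, z_v = 11/4, z_uu = 3/2, z_uv = 1, z_vv = -4
E = 25/16, F = -33/16, G = 137/16; answer radicand W^2 = 73/8
unnormalised second-form numerators: l = 3/2, m = 1, n = -4; L = l/sqrt(73/8), and similarly M = m/sqrt(W^2), N = n/sqrt(W^2)
H = (E*n - 2*F*m + G*l) / (2*(EG - F^2)*sqrt(W^2)); E*n - 2*F*m + G*l = 343/32, EG - F^2 = 73/8, so H = (343/584)/sqrt(73/8)


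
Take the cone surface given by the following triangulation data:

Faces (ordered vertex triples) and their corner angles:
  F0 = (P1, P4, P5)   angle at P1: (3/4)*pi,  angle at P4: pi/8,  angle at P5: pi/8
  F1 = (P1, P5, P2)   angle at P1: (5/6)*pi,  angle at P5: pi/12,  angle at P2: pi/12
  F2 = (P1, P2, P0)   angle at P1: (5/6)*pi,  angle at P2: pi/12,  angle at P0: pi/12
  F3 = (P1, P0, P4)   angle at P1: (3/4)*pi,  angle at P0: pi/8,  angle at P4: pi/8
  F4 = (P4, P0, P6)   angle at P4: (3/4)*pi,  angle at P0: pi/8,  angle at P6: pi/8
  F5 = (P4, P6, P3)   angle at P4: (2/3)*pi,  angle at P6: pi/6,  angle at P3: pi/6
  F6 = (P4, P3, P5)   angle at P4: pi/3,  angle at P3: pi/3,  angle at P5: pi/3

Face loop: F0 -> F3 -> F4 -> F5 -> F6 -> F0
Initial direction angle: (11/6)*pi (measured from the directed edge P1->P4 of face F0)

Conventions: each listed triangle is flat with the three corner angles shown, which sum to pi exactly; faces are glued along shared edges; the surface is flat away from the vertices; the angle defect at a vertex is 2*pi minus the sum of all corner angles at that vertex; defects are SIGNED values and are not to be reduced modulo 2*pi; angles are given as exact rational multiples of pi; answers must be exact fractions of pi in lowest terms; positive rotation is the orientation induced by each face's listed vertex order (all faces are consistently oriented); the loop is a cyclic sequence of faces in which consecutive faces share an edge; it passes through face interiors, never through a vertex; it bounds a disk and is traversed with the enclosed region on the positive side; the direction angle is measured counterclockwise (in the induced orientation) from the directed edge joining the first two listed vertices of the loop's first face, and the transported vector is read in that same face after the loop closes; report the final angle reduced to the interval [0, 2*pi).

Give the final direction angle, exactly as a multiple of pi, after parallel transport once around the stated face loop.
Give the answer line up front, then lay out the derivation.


Answer: final direction angle = (11/6)*pi

enclosed vertex P4: corner angles sum to 2*pi, defect = 2*pi - 2*pi = 0
transport around the loop rotates by the sum of enclosed defects; add to the initial angle mod 2*pi
final angle = (11/6)*pi + 0 = (11/6)*pi (mod 2*pi)


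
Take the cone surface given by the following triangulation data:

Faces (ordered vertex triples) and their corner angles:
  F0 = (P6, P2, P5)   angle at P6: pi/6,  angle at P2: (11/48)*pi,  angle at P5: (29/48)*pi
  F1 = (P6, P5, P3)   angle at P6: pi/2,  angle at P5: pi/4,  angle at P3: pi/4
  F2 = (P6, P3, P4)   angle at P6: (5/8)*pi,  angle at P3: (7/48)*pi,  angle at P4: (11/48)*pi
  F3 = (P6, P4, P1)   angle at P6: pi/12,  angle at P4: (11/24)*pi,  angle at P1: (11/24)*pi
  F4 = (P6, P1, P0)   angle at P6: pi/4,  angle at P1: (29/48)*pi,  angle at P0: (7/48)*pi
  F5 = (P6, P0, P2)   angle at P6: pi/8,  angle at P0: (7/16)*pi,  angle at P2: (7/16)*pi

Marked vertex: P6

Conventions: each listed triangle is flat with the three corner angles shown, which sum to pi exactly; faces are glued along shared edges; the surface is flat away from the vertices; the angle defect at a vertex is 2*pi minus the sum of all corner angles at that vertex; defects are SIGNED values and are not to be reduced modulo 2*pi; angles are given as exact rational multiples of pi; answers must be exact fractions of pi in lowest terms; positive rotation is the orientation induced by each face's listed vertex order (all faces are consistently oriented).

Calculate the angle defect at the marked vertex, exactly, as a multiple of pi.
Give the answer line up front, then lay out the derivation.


Answer: defect(P6) = pi/4

Sum of corner angles at P6: (7/4)*pi
defect = 2*pi - (7/4)*pi


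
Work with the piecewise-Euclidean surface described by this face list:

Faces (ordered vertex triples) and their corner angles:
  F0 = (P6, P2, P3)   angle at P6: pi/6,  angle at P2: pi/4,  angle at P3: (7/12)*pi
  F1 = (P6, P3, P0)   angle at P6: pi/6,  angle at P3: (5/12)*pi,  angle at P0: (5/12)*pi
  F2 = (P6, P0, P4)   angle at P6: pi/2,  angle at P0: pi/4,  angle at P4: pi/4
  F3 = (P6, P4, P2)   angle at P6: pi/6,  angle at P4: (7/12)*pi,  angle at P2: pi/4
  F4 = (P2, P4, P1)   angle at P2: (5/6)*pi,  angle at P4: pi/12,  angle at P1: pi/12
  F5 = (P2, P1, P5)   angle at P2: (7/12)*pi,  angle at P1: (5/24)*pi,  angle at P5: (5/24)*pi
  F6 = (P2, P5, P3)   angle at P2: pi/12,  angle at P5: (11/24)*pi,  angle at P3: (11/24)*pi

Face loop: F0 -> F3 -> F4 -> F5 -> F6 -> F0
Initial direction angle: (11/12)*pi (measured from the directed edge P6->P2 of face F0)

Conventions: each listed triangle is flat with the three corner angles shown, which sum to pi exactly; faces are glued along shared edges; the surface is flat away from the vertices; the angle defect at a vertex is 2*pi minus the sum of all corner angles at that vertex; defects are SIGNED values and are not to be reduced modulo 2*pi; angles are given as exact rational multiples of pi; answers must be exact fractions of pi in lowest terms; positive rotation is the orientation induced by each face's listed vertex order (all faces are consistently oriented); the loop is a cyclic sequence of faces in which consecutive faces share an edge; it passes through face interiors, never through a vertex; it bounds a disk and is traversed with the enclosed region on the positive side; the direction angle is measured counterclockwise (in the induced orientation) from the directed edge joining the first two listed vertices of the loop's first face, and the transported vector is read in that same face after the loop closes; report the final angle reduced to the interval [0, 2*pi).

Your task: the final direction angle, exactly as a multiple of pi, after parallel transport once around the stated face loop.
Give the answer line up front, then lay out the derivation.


Answer: final direction angle = (11/12)*pi

enclosed vertex P2: corner angles sum to 2*pi, defect = 2*pi - 2*pi = 0
transport around the loop rotates by the sum of enclosed defects; add to the initial angle mod 2*pi
final angle = (11/12)*pi + 0 = (11/12)*pi (mod 2*pi)


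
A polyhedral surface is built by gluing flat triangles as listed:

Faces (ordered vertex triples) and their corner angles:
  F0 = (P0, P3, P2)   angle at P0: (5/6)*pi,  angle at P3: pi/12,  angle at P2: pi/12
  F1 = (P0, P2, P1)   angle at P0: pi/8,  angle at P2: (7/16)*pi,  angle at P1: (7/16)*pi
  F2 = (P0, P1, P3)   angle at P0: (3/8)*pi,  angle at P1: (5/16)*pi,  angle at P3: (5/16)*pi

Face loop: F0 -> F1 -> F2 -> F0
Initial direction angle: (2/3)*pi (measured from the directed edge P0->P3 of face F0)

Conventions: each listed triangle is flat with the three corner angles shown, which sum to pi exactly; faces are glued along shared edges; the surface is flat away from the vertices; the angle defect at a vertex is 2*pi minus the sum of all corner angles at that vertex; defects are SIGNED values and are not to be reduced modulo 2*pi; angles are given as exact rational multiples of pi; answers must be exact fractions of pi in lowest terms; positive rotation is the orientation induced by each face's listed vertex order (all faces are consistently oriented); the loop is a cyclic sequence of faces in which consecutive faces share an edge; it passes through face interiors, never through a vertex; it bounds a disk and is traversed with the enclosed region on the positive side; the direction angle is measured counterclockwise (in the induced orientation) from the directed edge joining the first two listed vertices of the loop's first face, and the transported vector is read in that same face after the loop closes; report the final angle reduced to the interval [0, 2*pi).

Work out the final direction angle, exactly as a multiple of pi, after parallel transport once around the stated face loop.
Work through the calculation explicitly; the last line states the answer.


enclosed vertex P0: corner angles sum to (4/3)*pi, defect = 2*pi - (4/3)*pi = (2/3)*pi
adding the enclosed defects to the starting angle (mod 2*pi, induced orientation) gives the holonomy
final angle = (2/3)*pi + (2/3)*pi = (4/3)*pi (mod 2*pi)

Answer: final direction angle = (4/3)*pi


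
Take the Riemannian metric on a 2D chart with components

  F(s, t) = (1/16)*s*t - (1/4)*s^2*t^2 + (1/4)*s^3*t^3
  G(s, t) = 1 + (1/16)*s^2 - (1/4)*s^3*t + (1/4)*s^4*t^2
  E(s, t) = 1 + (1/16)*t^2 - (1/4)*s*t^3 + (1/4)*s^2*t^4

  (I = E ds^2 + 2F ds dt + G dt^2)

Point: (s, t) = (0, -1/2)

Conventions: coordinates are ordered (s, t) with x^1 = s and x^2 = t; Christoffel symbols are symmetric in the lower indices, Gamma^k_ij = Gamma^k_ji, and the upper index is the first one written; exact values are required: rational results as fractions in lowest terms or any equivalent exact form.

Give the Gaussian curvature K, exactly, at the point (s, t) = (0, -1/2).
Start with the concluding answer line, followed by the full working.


Answer: K = -256/4225

E = 65/64, F = 0, G = 1, EG - F^2 = 65/64 at the point
E_s = 1/32, E_t = -1/16, F_s = -1/32, F_t = 0, G_s = 0, G_t = 0
E_tt = 1/8, F_st = 1/16, G_ss = 1/8
Using the Brioschi determinant formula for K from the metric derivatives:
M1 = [[-E_tt/2 + F_st - G_ss/2, E_s/2, F_s - E_t/2], [F_t - G_s/2, E, F], [G_t/2, F, G]] = [[-1/16, 1/64, 0], [0, 65/64, 0], [0, 0, 1]]; det M1 = -65/1024
M2 = [[0, E_t/2, G_s/2], [E_t/2, E, F], [G_s/2, F, G]] = [[0, -1/32, 0], [-1/32, 65/64, 0], [0, 0, 1]]; det M2 = -1/1024
det M1 - det M2 = -1/16; K = -1/16 / (65/64)^2 = -256/4225


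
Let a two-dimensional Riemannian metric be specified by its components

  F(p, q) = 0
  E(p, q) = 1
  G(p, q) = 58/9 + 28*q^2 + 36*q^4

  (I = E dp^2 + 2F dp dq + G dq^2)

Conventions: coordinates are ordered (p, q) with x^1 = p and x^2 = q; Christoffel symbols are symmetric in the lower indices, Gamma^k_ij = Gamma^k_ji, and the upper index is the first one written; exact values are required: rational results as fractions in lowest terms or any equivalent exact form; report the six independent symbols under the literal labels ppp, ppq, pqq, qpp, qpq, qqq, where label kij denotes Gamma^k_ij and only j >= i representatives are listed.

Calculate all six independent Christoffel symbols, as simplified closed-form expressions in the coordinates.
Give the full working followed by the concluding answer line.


E = 1; F = 0; G = 58/9 + 28*q^2 + 36*q^4
Gamma^k_ij = (1/2) g^{kl} (d_i g_jl + d_j g_il - d_l g_ij), with g^inv = (1/(EG-F^2)) [[G, -F], [-F, E]]
first partials: E_p = 0, E_q = 0, F_p = 0, F_q = 0, G_p = 0, G_q = 56*q + 144*q^3
D = EG - F^2 = 58/9 + 28*q^2 + 36*q^4
expanded: Gamma^p_pp = (G E_p - 2F F_p + F E_q)/(2D), Gamma^p_pq = (G E_q - F G_p)/(2D), Gamma^p_qq = (2G F_q - G G_p - F G_q)/(2D), Gamma^q_pp = (2E F_p - E E_q - F E_p)/(2D), Gamma^q_pq = (E G_p - F E_q)/(2D), Gamma^q_qq = (E G_q - 2F F_q + F G_p)/(2D); substitute and cancel common factors

Answer: Gamma_ppp = 0, Gamma_ppq = 0, Gamma_pqq = 0, Gamma_qpp = 0, Gamma_qpq = 0, Gamma_qqq = (324*q^3 + 126*q)/(162*q^4 + 126*q^2 + 29)


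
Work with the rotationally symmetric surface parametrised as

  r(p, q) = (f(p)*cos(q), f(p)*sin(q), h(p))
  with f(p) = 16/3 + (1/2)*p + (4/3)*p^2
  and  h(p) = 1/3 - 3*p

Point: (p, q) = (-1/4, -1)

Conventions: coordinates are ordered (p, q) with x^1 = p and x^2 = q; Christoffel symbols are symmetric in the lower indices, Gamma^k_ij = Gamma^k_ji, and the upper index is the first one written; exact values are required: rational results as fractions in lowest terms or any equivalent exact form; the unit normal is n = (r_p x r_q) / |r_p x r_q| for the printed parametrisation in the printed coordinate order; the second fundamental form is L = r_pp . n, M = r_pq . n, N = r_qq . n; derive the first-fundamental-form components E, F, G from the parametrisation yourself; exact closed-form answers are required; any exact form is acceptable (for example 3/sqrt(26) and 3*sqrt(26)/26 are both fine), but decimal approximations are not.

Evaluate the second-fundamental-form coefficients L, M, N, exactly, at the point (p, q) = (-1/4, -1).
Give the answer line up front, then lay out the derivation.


Answer: L = 48*sqrt(13)/65, M = 0, N = -381*sqrt(13)/260

f = 127/24, f' = -1/6, f'' = 8/3, h' = -3, h'' = 0
E = 325/36, F = 0, G = 16129/576; answer radicand W^2 = 325/36
unnormalised second-form numerators: l = 8, m = 0, n = -127/8; L = l/sqrt(325/36), and similarly M = m/sqrt(W^2), N = n/sqrt(W^2)


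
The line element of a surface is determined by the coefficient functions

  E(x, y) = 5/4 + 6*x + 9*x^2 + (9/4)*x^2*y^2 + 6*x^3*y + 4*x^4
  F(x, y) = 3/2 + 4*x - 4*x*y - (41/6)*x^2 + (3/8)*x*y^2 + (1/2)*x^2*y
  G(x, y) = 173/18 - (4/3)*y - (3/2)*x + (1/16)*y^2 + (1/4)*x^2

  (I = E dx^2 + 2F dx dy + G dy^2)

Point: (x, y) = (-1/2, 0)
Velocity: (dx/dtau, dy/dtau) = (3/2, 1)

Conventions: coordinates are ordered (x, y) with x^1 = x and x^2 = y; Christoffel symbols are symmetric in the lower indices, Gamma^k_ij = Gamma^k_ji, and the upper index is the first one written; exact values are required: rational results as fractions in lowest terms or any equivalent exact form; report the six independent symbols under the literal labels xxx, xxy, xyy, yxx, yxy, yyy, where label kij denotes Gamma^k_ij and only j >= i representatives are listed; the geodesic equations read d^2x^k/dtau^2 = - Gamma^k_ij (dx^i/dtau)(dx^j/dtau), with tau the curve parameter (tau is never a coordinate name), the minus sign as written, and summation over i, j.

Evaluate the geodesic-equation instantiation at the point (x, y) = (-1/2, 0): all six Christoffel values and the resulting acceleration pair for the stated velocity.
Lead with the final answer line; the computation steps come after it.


Answer: Gamma_xxx = -753/1694, Gamma_xxy = -6729/3388, Gamma_xyy = 1226/121, Gamma_yxx = 831/847, Gamma_yxy = -855/1694, Gamma_yyy = 252/121; accelerations (d^2x/dtau^2, d^2y/dtau^2) = (-1955/616, -855/308)

E = 3/4, F = -53/24, G = 1501/144 at the point
E_x = -5, E_y = -3/4, F_x = 65/6, F_y = 17/8, G_x = -7/4, G_y = -4/3
EG - F^2 = 847/288;  g^inv = (288/847) * [[1501/144, 53/24], [53/24, 3/4]]
first-kind symbols [ij,l] = (1/2)(d_i g_jl + d_j g_il - d_l g_ij): [xx,x] = E_x/2 = -5/2, [xx,y] = F_x - E_y/2 = 269/24, [xy,x] = E_y/2 = -3/8, [xy,y] = G_x/2 = -7/8, [yy,x] = F_y - G_x/2 = 3, [yy,y] = G_y/2 = -2/3
Gamma^x_ij = (G*[ij,x] - F*[ij,y])/(EG - F^2), Gamma^y_ij = (E*[ij,y] - F*[ij,x])/(EG - F^2)
Gamma_xxx = -753/1694, Gamma_xxy = -6729/3388, Gamma_xyy = 1226/121, Gamma_yxx = 831/847, Gamma_yxy = -855/1694, Gamma_yyy = 252/121
d^2x/dtau^2 = -(Gamma_xxx*(3/2)^2 + 2*Gamma_xxy*(3/2)*(1) + Gamma_xyy*(1)^2) = -1955/616
d^2y/dtau^2 = -(Gamma_yxx*(3/2)^2 + 2*Gamma_yxy*(3/2)*(1) + Gamma_yyy*(1)^2) = -855/308


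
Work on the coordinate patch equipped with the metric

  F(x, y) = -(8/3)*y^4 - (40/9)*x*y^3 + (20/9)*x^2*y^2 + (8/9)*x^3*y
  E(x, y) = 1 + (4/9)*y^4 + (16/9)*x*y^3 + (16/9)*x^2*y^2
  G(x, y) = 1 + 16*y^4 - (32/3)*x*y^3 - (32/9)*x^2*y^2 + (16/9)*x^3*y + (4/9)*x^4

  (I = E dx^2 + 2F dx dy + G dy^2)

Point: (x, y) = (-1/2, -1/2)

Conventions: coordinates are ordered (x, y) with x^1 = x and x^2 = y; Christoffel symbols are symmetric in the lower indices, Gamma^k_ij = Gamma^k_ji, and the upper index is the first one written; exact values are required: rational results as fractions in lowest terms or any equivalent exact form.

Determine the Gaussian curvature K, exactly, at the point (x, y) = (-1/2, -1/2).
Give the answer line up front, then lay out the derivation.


Answer: K = -16/9

E = 5/4, F = -1/4, G = 5/4, EG - F^2 = 3/2 at the point
E_x = -2/3, E_y = -4/3, F_x = -1/3, F_y = 7/3, G_x = 4/3, G_y = -10/3
E_yy = 44/9, F_xy = -4/9, G_xx = 20/9
Evaluate Brioschi's two determinant matrices M1, M2 and divide by (EG - F^2)^2.
M1 = [[-E_yy/2 + F_xy - G_xx/2, E_x/2, F_x - E_y/2], [F_y - G_x/2, E, F], [G_y/2, F, G]] = [[-4, -1/3, 1/3], [5/3, 5/4, -1/4], [-5/3, -1/4, 5/4]]; det M1 = -44/9
M2 = [[0, E_y/2, G_x/2], [E_y/2, E, F], [G_x/2, F, G]] = [[0, -2/3, 2/3], [-2/3, 5/4, -1/4], [2/3, -1/4, 5/4]]; det M2 = -8/9
det M1 - det M2 = -4; K = -4 / (3/2)^2 = -16/9


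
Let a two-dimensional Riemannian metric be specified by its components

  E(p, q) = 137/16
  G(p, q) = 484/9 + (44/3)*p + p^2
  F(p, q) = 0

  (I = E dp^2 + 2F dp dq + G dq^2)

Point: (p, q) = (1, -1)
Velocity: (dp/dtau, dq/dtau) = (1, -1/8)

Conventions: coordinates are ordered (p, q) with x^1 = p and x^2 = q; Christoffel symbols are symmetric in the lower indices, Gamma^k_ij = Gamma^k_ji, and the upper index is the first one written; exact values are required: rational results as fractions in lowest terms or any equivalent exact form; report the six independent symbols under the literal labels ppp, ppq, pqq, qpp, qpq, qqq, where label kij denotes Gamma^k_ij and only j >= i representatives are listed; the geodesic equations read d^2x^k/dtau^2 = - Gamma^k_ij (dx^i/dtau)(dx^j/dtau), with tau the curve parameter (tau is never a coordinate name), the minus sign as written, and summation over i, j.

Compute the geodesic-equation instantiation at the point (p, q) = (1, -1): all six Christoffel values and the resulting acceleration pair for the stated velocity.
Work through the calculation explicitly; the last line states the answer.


E = 137/16, F = 0, G = 625/9 at the point
E_p = 0, E_q = 0, F_p = 0, F_q = 0, G_p = 50/3, G_q = 0
EG - F^2 = 85625/144;  g^inv = (144/85625) * [[625/9, 0], [0, 137/16]]
first-kind symbols [ij,l] = (1/2)(d_i g_jl + d_j g_il - d_l g_ij): [pp,p] = E_p/2 = 0, [pp,q] = F_p - E_q/2 = 0, [pq,p] = E_q/2 = 0, [pq,q] = G_p/2 = 25/3, [qq,p] = F_q - G_p/2 = -25/3, [qq,q] = G_q/2 = 0
Gamma^p_ij = (G*[ij,p] - F*[ij,q])/(EG - F^2), Gamma^q_ij = (E*[ij,q] - F*[ij,p])/(EG - F^2)
Gamma_ppp = 0, Gamma_ppq = 0, Gamma_pqq = -400/411, Gamma_qpp = 0, Gamma_qpq = 3/25, Gamma_qqq = 0
d^2p/dtau^2 = -(Gamma_ppp*(1)^2 + 2*Gamma_ppq*(1)*(-1/8) + Gamma_pqq*(-1/8)^2) = 25/1644
d^2q/dtau^2 = -(Gamma_qpp*(1)^2 + 2*Gamma_qpq*(1)*(-1/8) + Gamma_qqq*(-1/8)^2) = 3/100

Answer: Gamma_ppp = 0, Gamma_ppq = 0, Gamma_pqq = -400/411, Gamma_qpp = 0, Gamma_qpq = 3/25, Gamma_qqq = 0; accelerations (d^2p/dtau^2, d^2q/dtau^2) = (25/1644, 3/100)


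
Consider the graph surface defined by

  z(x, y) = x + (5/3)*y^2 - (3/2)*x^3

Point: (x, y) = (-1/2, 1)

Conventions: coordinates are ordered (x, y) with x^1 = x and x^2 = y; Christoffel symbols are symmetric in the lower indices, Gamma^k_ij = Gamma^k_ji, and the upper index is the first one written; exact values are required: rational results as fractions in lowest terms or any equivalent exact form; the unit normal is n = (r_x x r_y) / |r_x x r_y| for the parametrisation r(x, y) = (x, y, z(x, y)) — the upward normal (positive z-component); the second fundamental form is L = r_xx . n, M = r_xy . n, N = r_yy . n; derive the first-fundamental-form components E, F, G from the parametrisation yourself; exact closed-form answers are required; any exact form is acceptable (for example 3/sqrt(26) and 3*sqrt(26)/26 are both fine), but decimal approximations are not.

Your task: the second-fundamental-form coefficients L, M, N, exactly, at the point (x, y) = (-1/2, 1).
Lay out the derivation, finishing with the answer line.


z_x = -1/8, z_y = 10/3, z_xx = 9/2, z_xy = 0, z_yy = 10/3
E = 65/64, F = -5/12, G = 109/9; answer radicand W^2 = 6985/576
unnormalised second-form numerators: l = 9/2, m = 0, n = 10/3; L = l/sqrt(6985/576), and similarly M = m/sqrt(W^2), N = n/sqrt(W^2)

Answer: L = 108*sqrt(6985)/6985, M = 0, N = 16*sqrt(6985)/1397


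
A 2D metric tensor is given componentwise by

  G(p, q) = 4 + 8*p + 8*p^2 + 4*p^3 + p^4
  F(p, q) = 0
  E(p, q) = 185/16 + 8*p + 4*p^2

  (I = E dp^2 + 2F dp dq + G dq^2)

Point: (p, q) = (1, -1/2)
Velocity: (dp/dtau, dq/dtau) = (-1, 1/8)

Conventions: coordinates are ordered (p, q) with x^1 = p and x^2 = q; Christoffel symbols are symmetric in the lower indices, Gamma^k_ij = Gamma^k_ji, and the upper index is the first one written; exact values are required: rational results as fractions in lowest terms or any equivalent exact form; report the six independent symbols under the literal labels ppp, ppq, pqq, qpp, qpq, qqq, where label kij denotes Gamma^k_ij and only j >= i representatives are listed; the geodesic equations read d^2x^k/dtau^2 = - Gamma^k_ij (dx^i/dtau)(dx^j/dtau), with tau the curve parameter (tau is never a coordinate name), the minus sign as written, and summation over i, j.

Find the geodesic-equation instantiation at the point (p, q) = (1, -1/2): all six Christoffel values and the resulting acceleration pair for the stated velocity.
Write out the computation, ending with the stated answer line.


E = 377/16, F = 0, G = 25 at the point
E_p = 16, E_q = 0, F_p = 0, F_q = 0, G_p = 40, G_q = 0
EG - F^2 = 9425/16;  g^inv = (16/9425) * [[25, 0], [0, 377/16]]
first-kind symbols [ij,l] = (1/2)(d_i g_jl + d_j g_il - d_l g_ij): [pp,p] = E_p/2 = 8, [pp,q] = F_p - E_q/2 = 0, [pq,p] = E_q/2 = 0, [pq,q] = G_p/2 = 20, [qq,p] = F_q - G_p/2 = -20, [qq,q] = G_q/2 = 0
Gamma^p_ij = (G*[ij,p] - F*[ij,q])/(EG - F^2), Gamma^q_ij = (E*[ij,q] - F*[ij,p])/(EG - F^2)
Gamma_ppp = 128/377, Gamma_ppq = 0, Gamma_pqq = -320/377, Gamma_qpp = 0, Gamma_qpq = 4/5, Gamma_qqq = 0
d^2p/dtau^2 = -(Gamma_ppp*(-1)^2 + 2*Gamma_ppq*(-1)*(1/8) + Gamma_pqq*(1/8)^2) = -123/377
d^2q/dtau^2 = -(Gamma_qpp*(-1)^2 + 2*Gamma_qpq*(-1)*(1/8) + Gamma_qqq*(1/8)^2) = 1/5

Answer: Gamma_ppp = 128/377, Gamma_ppq = 0, Gamma_pqq = -320/377, Gamma_qpp = 0, Gamma_qpq = 4/5, Gamma_qqq = 0; accelerations (d^2p/dtau^2, d^2q/dtau^2) = (-123/377, 1/5)


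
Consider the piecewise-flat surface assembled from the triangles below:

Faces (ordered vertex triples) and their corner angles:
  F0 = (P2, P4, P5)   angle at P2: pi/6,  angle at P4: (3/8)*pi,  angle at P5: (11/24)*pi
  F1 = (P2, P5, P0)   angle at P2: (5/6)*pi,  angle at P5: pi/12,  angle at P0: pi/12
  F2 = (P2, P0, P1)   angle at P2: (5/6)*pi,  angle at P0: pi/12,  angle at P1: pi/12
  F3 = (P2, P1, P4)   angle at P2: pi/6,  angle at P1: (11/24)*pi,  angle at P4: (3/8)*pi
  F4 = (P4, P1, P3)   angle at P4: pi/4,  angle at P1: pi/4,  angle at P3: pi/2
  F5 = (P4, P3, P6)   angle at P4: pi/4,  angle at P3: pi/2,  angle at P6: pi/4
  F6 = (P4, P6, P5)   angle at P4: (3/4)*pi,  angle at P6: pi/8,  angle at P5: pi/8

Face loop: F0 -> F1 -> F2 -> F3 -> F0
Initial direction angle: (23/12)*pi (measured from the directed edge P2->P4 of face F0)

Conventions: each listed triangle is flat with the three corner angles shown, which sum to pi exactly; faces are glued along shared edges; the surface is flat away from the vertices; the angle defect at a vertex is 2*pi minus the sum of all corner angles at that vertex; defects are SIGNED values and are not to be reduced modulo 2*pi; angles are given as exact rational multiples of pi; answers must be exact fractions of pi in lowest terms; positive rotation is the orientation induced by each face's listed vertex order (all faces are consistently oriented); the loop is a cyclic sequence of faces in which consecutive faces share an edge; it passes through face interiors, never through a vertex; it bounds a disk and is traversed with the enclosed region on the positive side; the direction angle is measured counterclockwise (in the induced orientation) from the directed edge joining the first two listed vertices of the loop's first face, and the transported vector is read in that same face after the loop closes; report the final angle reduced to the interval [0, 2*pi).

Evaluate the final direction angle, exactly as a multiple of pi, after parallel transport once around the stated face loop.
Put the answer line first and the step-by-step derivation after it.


Answer: final direction angle = (23/12)*pi

enclosed vertex P2: corner angles sum to 2*pi, defect = 2*pi - 2*pi = 0
the final direction is the initial angle plus the enclosed defects, taken mod 2*pi in the induced orientation
final angle = (23/12)*pi + 0 = (23/12)*pi (mod 2*pi)


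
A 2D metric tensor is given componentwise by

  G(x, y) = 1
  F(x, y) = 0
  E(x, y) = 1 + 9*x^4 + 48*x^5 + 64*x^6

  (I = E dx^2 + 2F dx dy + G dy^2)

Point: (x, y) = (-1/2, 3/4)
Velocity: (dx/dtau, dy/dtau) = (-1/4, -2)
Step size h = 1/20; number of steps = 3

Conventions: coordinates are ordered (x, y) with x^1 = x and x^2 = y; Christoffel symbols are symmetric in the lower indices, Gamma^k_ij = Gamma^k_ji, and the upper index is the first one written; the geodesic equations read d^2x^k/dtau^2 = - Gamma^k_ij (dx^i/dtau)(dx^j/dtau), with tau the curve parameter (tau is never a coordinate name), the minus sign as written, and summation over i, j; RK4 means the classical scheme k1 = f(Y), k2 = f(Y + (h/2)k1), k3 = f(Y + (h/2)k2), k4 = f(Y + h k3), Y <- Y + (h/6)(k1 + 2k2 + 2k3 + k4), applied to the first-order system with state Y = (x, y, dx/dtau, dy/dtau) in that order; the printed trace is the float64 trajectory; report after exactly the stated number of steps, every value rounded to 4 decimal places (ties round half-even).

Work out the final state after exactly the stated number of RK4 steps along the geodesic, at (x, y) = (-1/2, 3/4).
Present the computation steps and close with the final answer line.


f(Y) = (dx/dtau, dy/dtau, -Gamma^x_ij Y'^i Y'^j, -Gamma^y_ij Y'^i Y'^j) with the Gammas evaluated at the stage position; h = 0.050000; intermediate values shown to 6 dp
step 0: x = -0.5000, y = 0.7500, dx/dtau = -0.2500, dy/dtau = -2.0000
step 1:
  k1: at (x, y) = (-0.500000, 0.750000), (dx/dtau, dy/dtau) = (-0.250000, -2.000000); Gamma_xxx = -0.705882, Gamma_xxy = 0.000000, Gamma_xyy = 0.000000, Gamma_yxx = 0.000000, Gamma_yxy = 0.000000, Gamma_yyy = 0.000000; k1 = (-0.250000, -2.000000, 0.044118, 0.000000)
  k2: at (x, y) = (-0.506250, 0.700000), (dx/dtau, dy/dtau) = (-0.248897, -2.000000); Gamma_xxx = -0.781261, Gamma_xxy = 0.000000, Gamma_xyy = 0.000000, Gamma_yxx = 0.000000, Gamma_yxy = 0.000000, Gamma_yyy = 0.000000; k2 = (-0.248897, -2.000000, 0.048399, 0.000000)
  k3: at (x, y) = (-0.506222, 0.700000), (dx/dtau, dy/dtau) = (-0.248790, -2.000000); Gamma_xxx = -0.780919, Gamma_xxy = 0.000000, Gamma_xyy = 0.000000, Gamma_yxx = 0.000000, Gamma_yxy = 0.000000, Gamma_yyy = 0.000000; k3 = (-0.248790, -2.000000, 0.048336, 0.000000)
  k4: at (x, y) = (-0.512440, 0.650000), (dx/dtau, dy/dtau) = (-0.247583, -2.000000); Gamma_xxx = -0.860193, Gamma_xxy = 0.000000, Gamma_xyy = 0.000000, Gamma_yxx = 0.000000, Gamma_yxy = 0.000000, Gamma_yyy = 0.000000; k4 = (-0.247583, -2.000000, 0.052728, 0.000000)
  Y <- Y + (h/6)(k1 + 2k2 + 2k3 + k4): x = -0.5124, y = 0.6500, dx/dtau = -0.2476, dy/dtau = -2.0000
step 2:
  k1: at (x, y) = (-0.512441, 0.650000), (dx/dtau, dy/dtau) = (-0.247581, -2.000000); Gamma_xxx = -0.860216, Gamma_xxy = 0.000000, Gamma_xyy = 0.000000, Gamma_yxx = 0.000000, Gamma_yxy = 0.000000, Gamma_yyy = 0.000000; k1 = (-0.247581, -2.000000, 0.052728, 0.000000)
  k2: at (x, y) = (-0.518631, 0.600000), (dx/dtau, dy/dtau) = (-0.246263, -2.000000); Gamma_xxx = -0.943318, Gamma_xxy = 0.000000, Gamma_xyy = 0.000000, Gamma_yxx = 0.000000, Gamma_yxy = 0.000000, Gamma_yyy = 0.000000; k2 = (-0.246263, -2.000000, 0.057208, 0.000000)
  k3: at (x, y) = (-0.518598, 0.600000), (dx/dtau, dy/dtau) = (-0.246151, -2.000000); Gamma_xxx = -0.942865, Gamma_xxy = 0.000000, Gamma_xyy = 0.000000, Gamma_yxx = 0.000000, Gamma_yxy = 0.000000, Gamma_yyy = 0.000000; k3 = (-0.246151, -2.000000, 0.057128, 0.000000)
  k4: at (x, y) = (-0.524749, 0.550000), (dx/dtau, dy/dtau) = (-0.244724, -2.000000); Gamma_xxx = -1.029422, Gamma_xxy = 0.000000, Gamma_xyy = 0.000000, Gamma_yxx = 0.000000, Gamma_yxy = 0.000000, Gamma_yyy = 0.000000; k4 = (-0.244724, -2.000000, 0.061652, 0.000000)
  Y <- Y + (h/6)(k1 + 2k2 + 2k3 + k4): x = -0.5248, y = 0.5500, dx/dtau = -0.2447, dy/dtau = -2.0000
step 3:
  k1: at (x, y) = (-0.524751, 0.550000), (dx/dtau, dy/dtau) = (-0.244722, -2.000000); Gamma_xxx = -1.029450, Gamma_xxy = 0.000000, Gamma_xyy = 0.000000, Gamma_yxx = 0.000000, Gamma_yxy = 0.000000, Gamma_yyy = 0.000000; k1 = (-0.244722, -2.000000, 0.061653, 0.000000)
  k2: at (x, y) = (-0.530869, 0.500000), (dx/dtau, dy/dtau) = (-0.243181, -2.000000); Gamma_xxx = -1.119321, Gamma_xxy = 0.000000, Gamma_xyy = 0.000000, Gamma_yxx = 0.000000, Gamma_yxy = 0.000000, Gamma_yyy = 0.000000; k2 = (-0.243181, -2.000000, 0.066193, 0.000000)
  k3: at (x, y) = (-0.530830, 0.500000), (dx/dtau, dy/dtau) = (-0.243067, -2.000000); Gamma_xxx = -1.118743, Gamma_xxy = 0.000000, Gamma_xyy = 0.000000, Gamma_yxx = 0.000000, Gamma_yxy = 0.000000, Gamma_yyy = 0.000000; k3 = (-0.243067, -2.000000, 0.066097, 0.000000)
  k4: at (x, y) = (-0.536904, 0.450000), (dx/dtau, dy/dtau) = (-0.241417, -2.000000); Gamma_xxx = -1.211455, Gamma_xxy = 0.000000, Gamma_xyy = 0.000000, Gamma_yxx = 0.000000, Gamma_yxy = 0.000000, Gamma_yyy = 0.000000; k4 = (-0.241417, -2.000000, 0.070606, 0.000000)
  Y <- Y + (h/6)(k1 + 2k2 + 2k3 + k4): x = -0.5369, y = 0.4500, dx/dtau = -0.2414, dy/dtau = -2.0000

Answer: x = -0.5369, y = 0.4500, dx/dtau = -0.2414, dy/dtau = -2.0000


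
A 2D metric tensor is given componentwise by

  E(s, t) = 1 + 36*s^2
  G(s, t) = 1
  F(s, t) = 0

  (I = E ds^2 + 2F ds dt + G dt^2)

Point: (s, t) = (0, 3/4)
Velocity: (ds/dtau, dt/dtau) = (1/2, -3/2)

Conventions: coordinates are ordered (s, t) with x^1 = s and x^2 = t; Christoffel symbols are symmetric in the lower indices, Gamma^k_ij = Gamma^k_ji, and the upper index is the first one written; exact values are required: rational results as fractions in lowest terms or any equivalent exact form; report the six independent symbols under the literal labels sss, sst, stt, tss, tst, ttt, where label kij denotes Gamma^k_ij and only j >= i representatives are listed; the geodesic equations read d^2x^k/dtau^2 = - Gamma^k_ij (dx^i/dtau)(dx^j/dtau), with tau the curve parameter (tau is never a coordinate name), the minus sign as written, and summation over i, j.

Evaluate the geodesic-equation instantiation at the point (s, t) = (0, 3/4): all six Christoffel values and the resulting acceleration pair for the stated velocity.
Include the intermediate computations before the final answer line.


E = 1, F = 0, G = 1 at the point
E_s = 0, E_t = 0, F_s = 0, F_t = 0, G_s = 0, G_t = 0
EG - F^2 = 1;  g^inv = (1) * [[1, 0], [0, 1]]
first-kind symbols [ij,l] = (1/2)(d_i g_jl + d_j g_il - d_l g_ij): [ss,s] = E_s/2 = 0, [ss,t] = F_s - E_t/2 = 0, [st,s] = E_t/2 = 0, [st,t] = G_s/2 = 0, [tt,s] = F_t - G_s/2 = 0, [tt,t] = G_t/2 = 0
Gamma^s_ij = (G*[ij,s] - F*[ij,t])/(EG - F^2), Gamma^t_ij = (E*[ij,t] - F*[ij,s])/(EG - F^2)
Gamma_sss = 0, Gamma_sst = 0, Gamma_stt = 0, Gamma_tss = 0, Gamma_tst = 0, Gamma_ttt = 0
d^2s/dtau^2 = -(Gamma_sss*(1/2)^2 + 2*Gamma_sst*(1/2)*(-3/2) + Gamma_stt*(-3/2)^2) = 0
d^2t/dtau^2 = -(Gamma_tss*(1/2)^2 + 2*Gamma_tst*(1/2)*(-3/2) + Gamma_ttt*(-3/2)^2) = 0

Answer: Gamma_sss = 0, Gamma_sst = 0, Gamma_stt = 0, Gamma_tss = 0, Gamma_tst = 0, Gamma_ttt = 0; accelerations (d^2s/dtau^2, d^2t/dtau^2) = (0, 0)


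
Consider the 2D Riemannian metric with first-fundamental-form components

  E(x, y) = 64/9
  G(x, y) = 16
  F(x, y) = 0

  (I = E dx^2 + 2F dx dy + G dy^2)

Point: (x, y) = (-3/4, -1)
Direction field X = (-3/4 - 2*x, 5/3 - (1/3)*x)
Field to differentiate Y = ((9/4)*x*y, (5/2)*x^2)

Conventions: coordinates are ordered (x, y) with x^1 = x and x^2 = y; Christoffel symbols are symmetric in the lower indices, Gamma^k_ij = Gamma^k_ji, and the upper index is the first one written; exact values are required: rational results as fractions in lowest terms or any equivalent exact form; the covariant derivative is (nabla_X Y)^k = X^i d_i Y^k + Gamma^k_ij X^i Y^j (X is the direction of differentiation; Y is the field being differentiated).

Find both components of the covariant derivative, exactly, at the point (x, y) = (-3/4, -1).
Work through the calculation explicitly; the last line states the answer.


E = 64/9, F = 0, G = 16 at the point
E_x = 0, E_y = 0, F_x = 0, F_y = 0, G_x = 0, G_y = 0
EG - F^2 = 1024/9;  g^inv = (9/1024) * [[16, 0], [0, 64/9]]
first-kind symbols [ij,l] = (1/2)(d_i g_jl + d_j g_il - d_l g_ij): [xx,x] = E_x/2 = 0, [xx,y] = F_x - E_y/2 = 0, [xy,x] = E_y/2 = 0, [xy,y] = G_x/2 = 0, [yy,x] = F_y - G_x/2 = 0, [yy,y] = G_y/2 = 0
Gamma^x_ij = (G*[ij,x] - F*[ij,y])/(EG - F^2), Gamma^y_ij = (E*[ij,y] - F*[ij,x])/(EG - F^2)
Gamma_xxx = 0, Gamma_xxy = 0, Gamma_xyy = 0, Gamma_yxx = 0, Gamma_yxy = 0, Gamma_yyy = 0
X = (3/4, 23/12), Y = (27/16, 45/32) at the point

Answer: (nabla_X Y)^x = -315/64, (nabla_X Y)^y = -45/16


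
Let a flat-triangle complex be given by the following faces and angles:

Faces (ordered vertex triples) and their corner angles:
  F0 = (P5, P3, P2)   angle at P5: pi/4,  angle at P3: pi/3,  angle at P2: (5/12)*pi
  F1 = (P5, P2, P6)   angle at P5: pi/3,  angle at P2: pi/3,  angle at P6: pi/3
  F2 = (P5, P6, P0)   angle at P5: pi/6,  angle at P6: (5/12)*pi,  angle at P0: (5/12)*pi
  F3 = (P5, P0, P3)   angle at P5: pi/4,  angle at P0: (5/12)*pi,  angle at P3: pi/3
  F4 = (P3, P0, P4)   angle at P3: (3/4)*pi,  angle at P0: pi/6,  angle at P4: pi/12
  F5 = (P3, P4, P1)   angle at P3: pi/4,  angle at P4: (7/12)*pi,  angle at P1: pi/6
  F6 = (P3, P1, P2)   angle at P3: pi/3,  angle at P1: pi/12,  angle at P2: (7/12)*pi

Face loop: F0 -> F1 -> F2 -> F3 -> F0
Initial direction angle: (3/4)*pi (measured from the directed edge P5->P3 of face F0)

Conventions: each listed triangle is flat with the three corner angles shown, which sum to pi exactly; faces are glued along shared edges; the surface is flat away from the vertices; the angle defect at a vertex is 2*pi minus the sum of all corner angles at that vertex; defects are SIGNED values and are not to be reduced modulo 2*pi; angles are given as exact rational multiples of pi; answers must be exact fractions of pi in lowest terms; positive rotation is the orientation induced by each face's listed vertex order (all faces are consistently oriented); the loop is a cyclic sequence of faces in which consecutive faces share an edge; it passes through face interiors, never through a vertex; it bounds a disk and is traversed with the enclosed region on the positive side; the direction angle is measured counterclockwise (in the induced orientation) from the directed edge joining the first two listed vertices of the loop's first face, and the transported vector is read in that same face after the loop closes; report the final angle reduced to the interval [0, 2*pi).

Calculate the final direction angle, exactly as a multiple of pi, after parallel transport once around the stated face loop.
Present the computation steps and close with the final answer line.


enclosed vertex P5: corner angles sum to pi, defect = 2*pi - pi = pi
transport around the loop rotates by the sum of enclosed defects; add to the initial angle mod 2*pi
final angle = (3/4)*pi + pi = (7/4)*pi (mod 2*pi)

Answer: final direction angle = (7/4)*pi
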